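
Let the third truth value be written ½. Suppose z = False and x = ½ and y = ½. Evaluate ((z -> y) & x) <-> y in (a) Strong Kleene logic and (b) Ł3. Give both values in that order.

½; True

In Strong Kleene logic: z -> y = False -> ½ = True  [~False | ½]
(z -> y) & x = True & ½ = ½
((z -> y) & x) <-> y = ½ <-> ½ = ½
In Ł3: z -> y = False -> ½ = True  [min(1, 1−0+½)]
(z -> y) & x = True & ½ = ½
((z -> y) & x) <-> y = ½ <-> ½ = True
They differ because Strong Kleene logic and Ł3 treat ½ differently under implication.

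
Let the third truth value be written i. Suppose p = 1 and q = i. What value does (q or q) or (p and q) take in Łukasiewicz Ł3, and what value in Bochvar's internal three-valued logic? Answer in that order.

i; i

In Łukasiewicz Ł3: q or q = i or i = i
p and q = 1 and i = i
(q or q) or (p and q) = i or i = i
In Bochvar's internal three-valued logic: q or q = i or i = i
p and q = 1 and i = i
(q or q) or (p and q) = i or i = i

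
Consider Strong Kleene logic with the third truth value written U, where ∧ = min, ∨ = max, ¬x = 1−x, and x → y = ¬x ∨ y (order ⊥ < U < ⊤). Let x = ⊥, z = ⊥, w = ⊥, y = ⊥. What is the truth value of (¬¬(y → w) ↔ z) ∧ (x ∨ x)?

y → w = ⊥ → ⊥ = ⊤
¬(y → w) = ¬⊤ = ⊥
¬¬(y → w) = ¬⊥ = ⊤
¬¬(y → w) ↔ z = ⊤ ↔ ⊥ = ⊥
x ∨ x = ⊥ ∨ ⊥ = ⊥
(¬¬(y → w) ↔ z) ∧ (x ∨ x) = ⊥ ∧ ⊥ = ⊥

⊥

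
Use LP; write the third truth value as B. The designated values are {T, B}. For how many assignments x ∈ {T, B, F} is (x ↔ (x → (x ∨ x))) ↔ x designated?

x=T: T ✓
x=B: B ✓
x=F: T ✓

3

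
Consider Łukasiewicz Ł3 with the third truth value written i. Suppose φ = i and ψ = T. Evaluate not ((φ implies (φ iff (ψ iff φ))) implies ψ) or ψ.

T

ψ iff φ = T iff i = i  [1 − |1−½|]
φ iff (ψ iff φ) = i iff i = T
φ implies (φ iff (ψ iff φ)) = i implies T = T
(φ implies (φ iff (ψ iff φ))) implies ψ = T implies T = T
not ((φ implies (φ iff (ψ iff φ))) implies ψ) = not T = F
not ((φ implies (φ iff (ψ iff φ))) implies ψ) or ψ = F or T = T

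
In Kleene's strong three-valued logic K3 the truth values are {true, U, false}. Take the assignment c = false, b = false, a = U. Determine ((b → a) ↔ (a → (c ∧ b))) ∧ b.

false

b → a = false → U = true
c ∧ b = false ∧ false = false
a → (c ∧ b) = U → false = U
(b → a) ↔ (a → (c ∧ b)) = true ↔ U = U
((b → a) ↔ (a → (c ∧ b))) ∧ b = U ∧ false = false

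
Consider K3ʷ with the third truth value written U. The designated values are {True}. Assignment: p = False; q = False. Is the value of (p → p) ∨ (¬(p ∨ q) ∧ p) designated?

Yes

p → p = False → False = True
p ∨ q = False ∨ False = False
¬(p ∨ q) = ¬False = True
¬(p ∨ q) ∧ p = True ∧ False = False
(p → p) ∨ (¬(p ∨ q) ∧ p) = True ∨ False = True
True ∈ {True}.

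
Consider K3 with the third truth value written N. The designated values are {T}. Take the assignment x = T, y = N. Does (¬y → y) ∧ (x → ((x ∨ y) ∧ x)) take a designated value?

¬y = ¬N = N
¬y → y = N → N = N
x ∨ y = T ∨ N = T
(x ∨ y) ∧ x = T ∧ T = T
x → ((x ∨ y) ∧ x) = T → T = T
(¬y → y) ∧ (x → ((x ∨ y) ∧ x)) = N ∧ T = N
N ∉ {T}.

No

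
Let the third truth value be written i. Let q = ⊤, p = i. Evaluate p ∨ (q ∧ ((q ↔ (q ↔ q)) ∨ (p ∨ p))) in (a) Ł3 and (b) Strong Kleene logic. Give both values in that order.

In Ł3: q ↔ q = ⊤ ↔ ⊤ = ⊤
q ↔ (q ↔ q) = ⊤ ↔ ⊤ = ⊤
p ∨ p = i ∨ i = i
(q ↔ (q ↔ q)) ∨ (p ∨ p) = ⊤ ∨ i = ⊤
q ∧ ((q ↔ (q ↔ q)) ∨ (p ∨ p)) = ⊤ ∧ ⊤ = ⊤
p ∨ (q ∧ ((q ↔ (q ↔ q)) ∨ (p ∨ p))) = i ∨ ⊤ = ⊤
In Strong Kleene logic: q ↔ q = ⊤ ↔ ⊤ = ⊤
q ↔ (q ↔ q) = ⊤ ↔ ⊤ = ⊤
p ∨ p = i ∨ i = i
(q ↔ (q ↔ q)) ∨ (p ∨ p) = ⊤ ∨ i = ⊤
q ∧ ((q ↔ (q ↔ q)) ∨ (p ∨ p)) = ⊤ ∧ ⊤ = ⊤
p ∨ (q ∧ ((q ↔ (q ↔ q)) ∨ (p ∨ p))) = i ∨ ⊤ = ⊤

⊤; ⊤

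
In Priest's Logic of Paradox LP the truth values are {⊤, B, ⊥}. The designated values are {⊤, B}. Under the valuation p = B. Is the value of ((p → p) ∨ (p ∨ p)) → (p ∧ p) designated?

Yes

p → p = B → B = B  [¬B ∨ B]
p ∨ p = B ∨ B = B
(p → p) ∨ (p ∨ p) = B ∨ B = B
p ∧ p = B ∧ B = B
((p → p) ∨ (p ∨ p)) → (p ∧ p) = B → B = B
B ∈ {⊤, B}.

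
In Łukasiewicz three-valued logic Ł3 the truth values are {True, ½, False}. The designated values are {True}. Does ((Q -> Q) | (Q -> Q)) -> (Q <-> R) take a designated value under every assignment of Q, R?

No

Countermodel: Q=True, R=½ gives ½, which is not designated.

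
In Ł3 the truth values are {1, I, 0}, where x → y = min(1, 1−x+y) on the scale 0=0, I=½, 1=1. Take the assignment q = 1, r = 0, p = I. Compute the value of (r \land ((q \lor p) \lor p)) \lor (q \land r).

0

q \lor p = 1 \lor I = 1
(q \lor p) \lor p = 1 \lor I = 1
r \land ((q \lor p) \lor p) = 0 \land 1 = 0
q \land r = 1 \land 0 = 0
(r \land ((q \lor p) \lor p)) \lor (q \land r) = 0 \lor 0 = 0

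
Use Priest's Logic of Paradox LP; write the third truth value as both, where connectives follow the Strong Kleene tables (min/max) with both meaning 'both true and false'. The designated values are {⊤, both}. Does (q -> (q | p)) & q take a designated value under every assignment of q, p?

No

Countermodel: q=⊥, p=⊤ gives ⊥, which is not designated.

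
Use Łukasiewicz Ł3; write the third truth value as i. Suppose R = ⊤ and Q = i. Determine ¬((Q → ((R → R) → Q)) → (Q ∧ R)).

i

R → R = ⊤ → ⊤ = ⊤
(R → R) → Q = ⊤ → i = i  [min(1, 1−1+½)]
Q → ((R → R) → Q) = i → i = ⊤
Q ∧ R = i ∧ ⊤ = i
(Q → ((R → R) → Q)) → (Q ∧ R) = ⊤ → i = i
¬((Q → ((R → R) → Q)) → (Q ∧ R)) = ¬i = i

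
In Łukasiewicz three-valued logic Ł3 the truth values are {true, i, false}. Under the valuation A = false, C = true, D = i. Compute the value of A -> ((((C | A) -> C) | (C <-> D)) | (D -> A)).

C | A = true | false = true
(C | A) -> C = true -> true = true
C <-> D = true <-> i = i  [1 − |1−½|]
((C | A) -> C) | (C <-> D) = true | i = true
D -> A = i -> false = i
(((C | A) -> C) | (C <-> D)) | (D -> A) = true | i = true
A -> ((((C | A) -> C) | (C <-> D)) | (D -> A)) = false -> true = true

true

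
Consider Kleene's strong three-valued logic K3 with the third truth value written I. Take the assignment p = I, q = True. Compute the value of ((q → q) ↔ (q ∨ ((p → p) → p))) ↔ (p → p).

I

q → q = True → True = True
p → p = I → I = I  [¬I ∨ I]
(p → p) → p = I → I = I
q ∨ ((p → p) → p) = True ∨ I = True
(q → q) ↔ (q ∨ ((p → p) → p)) = True ↔ True = True
p → p = I → I = I
((q → q) ↔ (q ∨ ((p → p) → p))) ↔ (p → p) = True ↔ I = I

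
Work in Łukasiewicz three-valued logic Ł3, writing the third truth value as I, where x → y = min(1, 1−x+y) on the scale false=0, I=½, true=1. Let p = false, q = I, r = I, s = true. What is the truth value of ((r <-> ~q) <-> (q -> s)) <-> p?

~q = ~I = I
r <-> ~q = I <-> I = true  [1 − |½−½|]
q -> s = I -> true = true
(r <-> ~q) <-> (q -> s) = true <-> true = true
((r <-> ~q) <-> (q -> s)) <-> p = true <-> false = false

false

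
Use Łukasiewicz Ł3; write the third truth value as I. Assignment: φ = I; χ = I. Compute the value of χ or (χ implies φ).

True

χ implies φ = I implies I = True  [min(1, 1−½+½)]
χ or (χ implies φ) = I or True = True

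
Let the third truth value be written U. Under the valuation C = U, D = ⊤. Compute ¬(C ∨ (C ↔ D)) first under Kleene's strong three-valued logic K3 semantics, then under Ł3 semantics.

U; U

In Kleene's strong three-valued logic K3: C ↔ D = U ↔ ⊤ = U
C ∨ (C ↔ D) = U ∨ U = U
¬(C ∨ (C ↔ D)) = ¬U = U
In Ł3: C ↔ D = U ↔ ⊤ = U  [1 − |½−1|]
C ∨ (C ↔ D) = U ∨ U = U
¬(C ∨ (C ↔ D)) = ¬U = U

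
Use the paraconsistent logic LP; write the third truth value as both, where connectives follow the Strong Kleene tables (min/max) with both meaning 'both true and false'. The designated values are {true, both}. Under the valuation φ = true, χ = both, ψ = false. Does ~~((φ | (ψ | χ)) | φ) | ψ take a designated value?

Yes

ψ | χ = false | both = both
φ | (ψ | χ) = true | both = true
(φ | (ψ | χ)) | φ = true | true = true
~((φ | (ψ | χ)) | φ) = ~true = false
~~((φ | (ψ | χ)) | φ) = ~false = true
~~((φ | (ψ | χ)) | φ) | ψ = true | false = true
true ∈ {true, both}.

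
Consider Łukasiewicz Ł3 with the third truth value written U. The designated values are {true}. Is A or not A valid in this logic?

No

Countermodel: A=U gives U, which is not designated.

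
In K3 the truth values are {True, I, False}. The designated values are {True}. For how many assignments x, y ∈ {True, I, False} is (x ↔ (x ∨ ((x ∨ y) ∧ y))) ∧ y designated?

Designated under: (x=True, y=True).

1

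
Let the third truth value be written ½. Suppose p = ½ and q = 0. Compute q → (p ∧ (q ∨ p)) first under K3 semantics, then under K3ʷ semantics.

1; ½

In K3: q ∨ p = 0 ∨ ½ = ½
p ∧ (q ∨ p) = ½ ∧ ½ = ½
q → (p ∧ (q ∨ p)) = 0 → ½ = 1  [¬0 ∨ ½]
In K3ʷ: q ∨ p = 0 ∨ ½ = ½
p ∧ (q ∨ p) = ½ ∧ ½ = ½
q → (p ∧ (q ∨ p)) = 0 → ½ = ½
They differ because K3 and K3ʷ treat ½ differently under the binary connectives.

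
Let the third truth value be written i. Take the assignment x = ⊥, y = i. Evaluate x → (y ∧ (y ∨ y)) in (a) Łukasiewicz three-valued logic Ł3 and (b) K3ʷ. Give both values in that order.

In Łukasiewicz three-valued logic Ł3: y ∨ y = i ∨ i = i
y ∧ (y ∨ y) = i ∧ i = i
x → (y ∧ (y ∨ y)) = ⊥ → i = ⊤
In K3ʷ: y ∨ y = i ∨ i = i
y ∧ (y ∨ y) = i ∧ i = i
x → (y ∧ (y ∨ y)) = ⊥ → i = i
They differ because Łukasiewicz three-valued logic Ł3 and K3ʷ treat i differently under the binary connectives.

⊤; i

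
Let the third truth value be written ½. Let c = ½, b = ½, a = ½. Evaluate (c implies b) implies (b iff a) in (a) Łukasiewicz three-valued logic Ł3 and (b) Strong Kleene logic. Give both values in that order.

In Łukasiewicz three-valued logic Ł3: c implies b = ½ implies ½ = ⊤  [min(1, 1−½+½)]
b iff a = ½ iff ½ = ⊤
(c implies b) implies (b iff a) = ⊤ implies ⊤ = ⊤
In Strong Kleene logic: c implies b = ½ implies ½ = ½
b iff a = ½ iff ½ = ½
(c implies b) implies (b iff a) = ½ implies ½ = ½
They differ because Łukasiewicz three-valued logic Ł3 and Strong Kleene logic treat ½ differently under implication.

⊤; ½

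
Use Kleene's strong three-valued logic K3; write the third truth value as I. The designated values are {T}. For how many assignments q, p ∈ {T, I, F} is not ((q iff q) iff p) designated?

2

Designated under: (q=T, p=F); (q=F, p=F).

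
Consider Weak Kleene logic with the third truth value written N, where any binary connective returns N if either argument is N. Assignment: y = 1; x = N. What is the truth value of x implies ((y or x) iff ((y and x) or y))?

y or x = 1 or N = N
y and x = 1 and N = N
(y and x) or y = N or 1 = N
(y or x) iff ((y and x) or y) = N iff N = N
x implies ((y or x) iff ((y and x) or y)) = N implies N = N  [any arg is the third value ⇒ result is the third value]

N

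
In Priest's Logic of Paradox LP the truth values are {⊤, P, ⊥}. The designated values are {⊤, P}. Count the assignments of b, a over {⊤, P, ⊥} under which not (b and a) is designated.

Of the 9 assignments, 8 give a value in {⊤, P}.

8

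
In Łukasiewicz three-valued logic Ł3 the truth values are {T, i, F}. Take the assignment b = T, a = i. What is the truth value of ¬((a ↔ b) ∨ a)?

i

a ↔ b = i ↔ T = i  [1 − |½−1|]
(a ↔ b) ∨ a = i ∨ i = i
¬((a ↔ b) ∨ a) = ¬i = i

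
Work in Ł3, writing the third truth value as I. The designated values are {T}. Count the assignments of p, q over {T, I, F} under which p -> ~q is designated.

6

Of the 9 assignments, 6 give a value in {T}.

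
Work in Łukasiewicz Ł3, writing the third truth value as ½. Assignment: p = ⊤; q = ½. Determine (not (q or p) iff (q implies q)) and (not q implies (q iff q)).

⊥

q or p = ½ or ⊤ = ⊤
not (q or p) = not ⊤ = ⊥
q implies q = ½ implies ½ = ⊤  [min(1, 1−½+½)]
not (q or p) iff (q implies q) = ⊥ iff ⊤ = ⊥
not q = not ½ = ½
q iff q = ½ iff ½ = ⊤
not q implies (q iff q) = ½ implies ⊤ = ⊤
(not (q or p) iff (q implies q)) and (not q implies (q iff q)) = ⊥ and ⊤ = ⊥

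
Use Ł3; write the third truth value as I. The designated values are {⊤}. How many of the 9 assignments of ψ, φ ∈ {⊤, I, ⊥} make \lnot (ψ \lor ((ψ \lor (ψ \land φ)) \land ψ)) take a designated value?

Designated under: (ψ=⊥, φ=⊤); (ψ=⊥, φ=I); (ψ=⊥, φ=⊥).

3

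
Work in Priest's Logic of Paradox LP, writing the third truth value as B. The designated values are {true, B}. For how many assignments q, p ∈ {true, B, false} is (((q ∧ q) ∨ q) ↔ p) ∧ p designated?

5

Of the 9 assignments, 5 give a value in {true, B}.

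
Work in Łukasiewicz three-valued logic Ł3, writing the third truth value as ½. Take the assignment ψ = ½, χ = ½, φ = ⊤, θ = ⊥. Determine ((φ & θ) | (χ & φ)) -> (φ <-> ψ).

⊤

φ & θ = ⊤ & ⊥ = ⊥
χ & φ = ½ & ⊤ = ½
(φ & θ) | (χ & φ) = ⊥ | ½ = ½
φ <-> ψ = ⊤ <-> ½ = ½
((φ & θ) | (χ & φ)) -> (φ <-> ψ) = ½ -> ½ = ⊤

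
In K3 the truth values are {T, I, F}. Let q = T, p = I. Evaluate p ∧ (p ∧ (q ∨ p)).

I

q ∨ p = T ∨ I = T
p ∧ (q ∨ p) = I ∧ T = I
p ∧ (p ∧ (q ∨ p)) = I ∧ I = I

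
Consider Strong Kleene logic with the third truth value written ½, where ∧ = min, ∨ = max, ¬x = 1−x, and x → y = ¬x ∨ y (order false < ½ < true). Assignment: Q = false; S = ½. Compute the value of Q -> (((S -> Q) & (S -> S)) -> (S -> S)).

S -> Q = ½ -> false = ½
S -> S = ½ -> ½ = ½
(S -> Q) & (S -> S) = ½ & ½ = ½
S -> S = ½ -> ½ = ½
((S -> Q) & (S -> S)) -> (S -> S) = ½ -> ½ = ½
Q -> (((S -> Q) & (S -> S)) -> (S -> S)) = false -> ½ = true

true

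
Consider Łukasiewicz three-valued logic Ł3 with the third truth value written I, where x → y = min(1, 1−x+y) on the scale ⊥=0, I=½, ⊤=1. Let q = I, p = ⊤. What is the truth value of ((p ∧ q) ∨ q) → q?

⊤

p ∧ q = ⊤ ∧ I = I
(p ∧ q) ∨ q = I ∨ I = I
((p ∧ q) ∨ q) → q = I → I = ⊤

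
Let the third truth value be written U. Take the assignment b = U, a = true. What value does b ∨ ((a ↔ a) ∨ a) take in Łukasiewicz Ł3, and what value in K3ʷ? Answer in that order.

true; U

In Łukasiewicz Ł3: a ↔ a = true ↔ true = true
(a ↔ a) ∨ a = true ∨ true = true
b ∨ ((a ↔ a) ∨ a) = U ∨ true = true
In K3ʷ: a ↔ a = true ↔ true = true
(a ↔ a) ∨ a = true ∨ true = true
b ∨ ((a ↔ a) ∨ a) = U ∨ true = U
They differ because Łukasiewicz Ł3 and K3ʷ treat U differently under the binary connectives.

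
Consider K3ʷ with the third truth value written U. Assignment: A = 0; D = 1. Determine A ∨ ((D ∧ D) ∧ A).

D ∧ D = 1 ∧ 1 = 1
(D ∧ D) ∧ A = 1 ∧ 0 = 0
A ∨ ((D ∧ D) ∧ A) = 0 ∨ 0 = 0

0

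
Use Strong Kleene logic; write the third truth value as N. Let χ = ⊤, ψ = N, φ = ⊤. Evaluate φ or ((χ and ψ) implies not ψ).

χ and ψ = ⊤ and N = N
not ψ = not N = N
(χ and ψ) implies not ψ = N implies N = N  [not N or N]
φ or ((χ and ψ) implies not ψ) = ⊤ or N = ⊤

⊤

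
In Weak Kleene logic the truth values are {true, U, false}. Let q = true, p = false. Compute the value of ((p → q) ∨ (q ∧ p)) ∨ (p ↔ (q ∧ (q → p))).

p → q = false → true = true
q ∧ p = true ∧ false = false
(p → q) ∨ (q ∧ p) = true ∨ false = true
q → p = true → false = false
q ∧ (q → p) = true ∧ false = false
p ↔ (q ∧ (q → p)) = false ↔ false = true
((p → q) ∨ (q ∧ p)) ∨ (p ↔ (q ∧ (q → p))) = true ∨ true = true

true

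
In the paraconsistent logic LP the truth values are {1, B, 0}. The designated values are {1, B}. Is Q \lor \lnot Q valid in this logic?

Every assignment of Q over {1, B, 0} gives a value in {1, B}.
In particular, with Q=B: Q \lor \lnot Q = B.

Yes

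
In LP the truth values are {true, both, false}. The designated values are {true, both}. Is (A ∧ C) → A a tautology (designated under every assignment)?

Every assignment of A, C over {true, both, false} gives a value in {true, both}.
In particular, with A=both, C=both: (A ∧ C) → A = both.

Yes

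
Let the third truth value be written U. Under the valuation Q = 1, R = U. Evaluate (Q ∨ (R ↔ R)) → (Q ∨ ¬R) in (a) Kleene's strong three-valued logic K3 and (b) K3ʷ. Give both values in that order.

1; U

In Kleene's strong three-valued logic K3: R ↔ R = U ↔ U = U
Q ∨ (R ↔ R) = 1 ∨ U = 1
¬R = ¬U = U
Q ∨ ¬R = 1 ∨ U = 1
(Q ∨ (R ↔ R)) → (Q ∨ ¬R) = 1 → 1 = 1
In K3ʷ: R ↔ R = U ↔ U = U
Q ∨ (R ↔ R) = 1 ∨ U = U
¬R = ¬U = U
Q ∨ ¬R = 1 ∨ U = U
(Q ∨ (R ↔ R)) → (Q ∨ ¬R) = U → U = U  [any arg is the third value ⇒ result is the third value]
They differ because Kleene's strong three-valued logic K3 and K3ʷ treat U differently under the binary connectives.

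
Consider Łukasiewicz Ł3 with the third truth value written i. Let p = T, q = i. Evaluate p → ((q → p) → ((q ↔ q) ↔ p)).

T

q → p = i → T = T
q ↔ q = i ↔ i = T
(q ↔ q) ↔ p = T ↔ T = T
(q → p) → ((q ↔ q) ↔ p) = T → T = T
p → ((q → p) → ((q ↔ q) ↔ p)) = T → T = T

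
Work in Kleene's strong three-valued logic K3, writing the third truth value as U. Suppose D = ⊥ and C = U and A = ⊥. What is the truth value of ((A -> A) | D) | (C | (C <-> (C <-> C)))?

A -> A = ⊥ -> ⊥ = ⊤
(A -> A) | D = ⊤ | ⊥ = ⊤
C <-> C = U <-> U = U
C <-> (C <-> C) = U <-> U = U
C | (C <-> (C <-> C)) = U | U = U
((A -> A) | D) | (C | (C <-> (C <-> C))) = ⊤ | U = ⊤

⊤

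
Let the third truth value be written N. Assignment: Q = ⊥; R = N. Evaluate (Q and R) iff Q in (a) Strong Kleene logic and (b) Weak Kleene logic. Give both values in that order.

In Strong Kleene logic: Q and R = ⊥ and N = ⊥
(Q and R) iff Q = ⊥ iff ⊥ = ⊤
In Weak Kleene logic: Q and R = ⊥ and N = N
(Q and R) iff Q = N iff ⊥ = N
They differ because Strong Kleene logic and Weak Kleene logic treat N differently under the binary connectives.

⊤; N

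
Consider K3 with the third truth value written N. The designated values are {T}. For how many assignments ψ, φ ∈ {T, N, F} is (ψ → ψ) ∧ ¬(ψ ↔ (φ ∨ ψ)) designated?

1

Designated under: (ψ=F, φ=T).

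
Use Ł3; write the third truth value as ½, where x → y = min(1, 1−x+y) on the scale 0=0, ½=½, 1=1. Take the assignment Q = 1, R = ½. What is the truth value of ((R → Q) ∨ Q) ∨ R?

1

R → Q = ½ → 1 = 1  [min(1, 1−½+1)]
(R → Q) ∨ Q = 1 ∨ 1 = 1
((R → Q) ∨ Q) ∨ R = 1 ∨ ½ = 1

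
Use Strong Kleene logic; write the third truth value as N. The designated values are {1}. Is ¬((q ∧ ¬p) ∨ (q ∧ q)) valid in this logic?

No

Countermodel: q=1, p=1 gives 0, which is not designated.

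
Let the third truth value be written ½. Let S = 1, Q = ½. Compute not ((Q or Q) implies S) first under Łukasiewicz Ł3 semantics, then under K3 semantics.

0; 0

In Łukasiewicz Ł3: Q or Q = ½ or ½ = ½
(Q or Q) implies S = ½ implies 1 = 1
not ((Q or Q) implies S) = not 1 = 0
In K3: Q or Q = ½ or ½ = ½
(Q or Q) implies S = ½ implies 1 = 1  [not ½ or 1]
not ((Q or Q) implies S) = not 1 = 0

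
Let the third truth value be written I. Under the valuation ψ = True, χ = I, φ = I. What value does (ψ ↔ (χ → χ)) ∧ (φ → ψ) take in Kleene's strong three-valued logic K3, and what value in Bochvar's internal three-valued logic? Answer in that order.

I; I

In Kleene's strong three-valued logic K3: χ → χ = I → I = I
ψ ↔ (χ → χ) = True ↔ I = I
φ → ψ = I → True = True
(ψ ↔ (χ → χ)) ∧ (φ → ψ) = I ∧ True = I
In Bochvar's internal three-valued logic: χ → χ = I → I = I  [any arg is the third value ⇒ result is the third value]
ψ ↔ (χ → χ) = True ↔ I = I
φ → ψ = I → True = I
(ψ ↔ (χ → χ)) ∧ (φ → ψ) = I ∧ I = I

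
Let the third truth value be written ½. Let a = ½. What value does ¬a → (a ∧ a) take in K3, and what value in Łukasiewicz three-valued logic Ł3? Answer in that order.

In K3: ¬a = ¬½ = ½
a ∧ a = ½ ∧ ½ = ½
¬a → (a ∧ a) = ½ → ½ = ½
In Łukasiewicz three-valued logic Ł3: ¬a = ¬½ = ½
a ∧ a = ½ ∧ ½ = ½
¬a → (a ∧ a) = ½ → ½ = 1  [min(1, 1−½+½)]
They differ because K3 and Łukasiewicz three-valued logic Ł3 treat ½ differently under implication.

½; 1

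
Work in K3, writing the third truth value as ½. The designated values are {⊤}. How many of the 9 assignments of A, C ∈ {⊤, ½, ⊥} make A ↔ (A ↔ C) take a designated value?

2

Designated under: (A=⊤, C=⊤); (A=⊥, C=⊤).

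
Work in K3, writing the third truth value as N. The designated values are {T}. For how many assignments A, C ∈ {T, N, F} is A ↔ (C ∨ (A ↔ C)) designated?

1

Designated under: (A=T, C=T).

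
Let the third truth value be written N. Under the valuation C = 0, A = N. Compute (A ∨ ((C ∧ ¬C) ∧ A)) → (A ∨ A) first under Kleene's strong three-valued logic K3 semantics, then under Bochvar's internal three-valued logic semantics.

N; N

In Kleene's strong three-valued logic K3: ¬C = ¬0 = 1
C ∧ ¬C = 0 ∧ 1 = 0
(C ∧ ¬C) ∧ A = 0 ∧ N = 0
A ∨ ((C ∧ ¬C) ∧ A) = N ∨ 0 = N
A ∨ A = N ∨ N = N
(A ∨ ((C ∧ ¬C) ∧ A)) → (A ∨ A) = N → N = N  [¬N ∨ N]
In Bochvar's internal three-valued logic: ¬C = ¬0 = 1
C ∧ ¬C = 0 ∧ 1 = 0
(C ∧ ¬C) ∧ A = 0 ∧ N = N
A ∨ ((C ∧ ¬C) ∧ A) = N ∨ N = N
A ∨ A = N ∨ N = N
(A ∨ ((C ∧ ¬C) ∧ A)) → (A ∨ A) = N → N = N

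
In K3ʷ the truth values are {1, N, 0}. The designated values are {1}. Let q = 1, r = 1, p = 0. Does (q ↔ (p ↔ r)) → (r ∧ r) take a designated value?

p ↔ r = 0 ↔ 1 = 0
q ↔ (p ↔ r) = 1 ↔ 0 = 0
r ∧ r = 1 ∧ 1 = 1
(q ↔ (p ↔ r)) → (r ∧ r) = 0 → 1 = 1
1 ∈ {1}.

Yes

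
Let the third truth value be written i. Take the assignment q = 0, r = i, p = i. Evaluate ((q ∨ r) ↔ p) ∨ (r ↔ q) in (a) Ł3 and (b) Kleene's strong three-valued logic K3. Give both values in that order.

1; i

In Ł3: q ∨ r = 0 ∨ i = i
(q ∨ r) ↔ p = i ↔ i = 1  [1 − |½−½|]
r ↔ q = i ↔ 0 = i
((q ∨ r) ↔ p) ∨ (r ↔ q) = 1 ∨ i = 1
In Kleene's strong three-valued logic K3: q ∨ r = 0 ∨ i = i
(q ∨ r) ↔ p = i ↔ i = i
r ↔ q = i ↔ 0 = i
((q ∨ r) ↔ p) ∨ (r ↔ q) = i ∨ i = i
They differ because Ł3 and Kleene's strong three-valued logic K3 treat i differently under implication.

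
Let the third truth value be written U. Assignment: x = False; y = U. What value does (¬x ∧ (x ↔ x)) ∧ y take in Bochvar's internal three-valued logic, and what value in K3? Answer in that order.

U; U

In Bochvar's internal three-valued logic: ¬x = ¬False = True
x ↔ x = False ↔ False = True
¬x ∧ (x ↔ x) = True ∧ True = True
(¬x ∧ (x ↔ x)) ∧ y = True ∧ U = U
In K3: ¬x = ¬False = True
x ↔ x = False ↔ False = True
¬x ∧ (x ↔ x) = True ∧ True = True
(¬x ∧ (x ↔ x)) ∧ y = True ∧ U = U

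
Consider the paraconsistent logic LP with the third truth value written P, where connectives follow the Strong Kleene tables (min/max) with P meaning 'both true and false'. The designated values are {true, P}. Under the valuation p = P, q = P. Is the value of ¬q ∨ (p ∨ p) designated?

Yes

¬q = ¬P = P
p ∨ p = P ∨ P = P
¬q ∨ (p ∨ p) = P ∨ P = P
P ∈ {true, P}.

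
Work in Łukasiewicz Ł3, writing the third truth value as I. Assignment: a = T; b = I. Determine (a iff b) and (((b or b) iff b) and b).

a iff b = T iff I = I
b or b = I or I = I
(b or b) iff b = I iff I = T
((b or b) iff b) and b = T and I = I
(a iff b) and (((b or b) iff b) and b) = I and I = I

I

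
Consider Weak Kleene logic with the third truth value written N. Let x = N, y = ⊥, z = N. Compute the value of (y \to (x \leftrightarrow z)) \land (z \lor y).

x \leftrightarrow z = N \leftrightarrow N = N
y \to (x \leftrightarrow z) = ⊥ \to N = N  [any arg is the third value ⇒ result is the third value]
z \lor y = N \lor ⊥ = N
(y \to (x \leftrightarrow z)) \land (z \lor y) = N \land N = N

N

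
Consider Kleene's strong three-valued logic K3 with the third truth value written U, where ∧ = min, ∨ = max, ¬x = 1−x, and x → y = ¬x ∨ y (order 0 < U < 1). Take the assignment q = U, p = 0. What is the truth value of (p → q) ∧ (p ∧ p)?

0

p → q = 0 → U = 1  [¬0 ∨ U]
p ∧ p = 0 ∧ 0 = 0
(p → q) ∧ (p ∧ p) = 1 ∧ 0 = 0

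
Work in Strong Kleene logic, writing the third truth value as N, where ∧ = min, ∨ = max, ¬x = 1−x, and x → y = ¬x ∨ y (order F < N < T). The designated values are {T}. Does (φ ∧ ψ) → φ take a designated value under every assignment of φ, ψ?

Countermodel: φ=N, ψ=T gives N, which is not designated.

No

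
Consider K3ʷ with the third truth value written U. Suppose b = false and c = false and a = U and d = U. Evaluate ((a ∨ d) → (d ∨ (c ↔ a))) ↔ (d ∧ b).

U

a ∨ d = U ∨ U = U
c ↔ a = false ↔ U = U
d ∨ (c ↔ a) = U ∨ U = U
(a ∨ d) → (d ∨ (c ↔ a)) = U → U = U  [any arg is the third value ⇒ result is the third value]
d ∧ b = U ∧ false = U
((a ∨ d) → (d ∨ (c ↔ a))) ↔ (d ∧ b) = U ↔ U = U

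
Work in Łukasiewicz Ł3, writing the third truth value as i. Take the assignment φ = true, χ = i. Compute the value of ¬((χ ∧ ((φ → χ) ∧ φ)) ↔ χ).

φ → χ = true → i = i  [min(1, 1−1+½)]
(φ → χ) ∧ φ = i ∧ true = i
χ ∧ ((φ → χ) ∧ φ) = i ∧ i = i
(χ ∧ ((φ → χ) ∧ φ)) ↔ χ = i ↔ i = true
¬((χ ∧ ((φ → χ) ∧ φ)) ↔ χ) = ¬true = false

false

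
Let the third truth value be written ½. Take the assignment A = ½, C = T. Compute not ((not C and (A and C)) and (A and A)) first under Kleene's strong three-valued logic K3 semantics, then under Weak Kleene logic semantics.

T; ½

In Kleene's strong three-valued logic K3: not C = not T = F
A and C = ½ and T = ½
not C and (A and C) = F and ½ = F
A and A = ½ and ½ = ½
(not C and (A and C)) and (A and A) = F and ½ = F
not ((not C and (A and C)) and (A and A)) = not F = T
In Weak Kleene logic: not C = not T = F
A and C = ½ and T = ½
not C and (A and C) = F and ½ = ½
A and A = ½ and ½ = ½
(not C and (A and C)) and (A and A) = ½ and ½ = ½
not ((not C and (A and C)) and (A and A)) = not ½ = ½
They differ because Kleene's strong three-valued logic K3 and Weak Kleene logic treat ½ differently under the binary connectives.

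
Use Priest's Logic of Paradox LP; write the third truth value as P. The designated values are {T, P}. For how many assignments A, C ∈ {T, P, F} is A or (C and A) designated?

Of the 9 assignments, 6 give a value in {T, P}.

6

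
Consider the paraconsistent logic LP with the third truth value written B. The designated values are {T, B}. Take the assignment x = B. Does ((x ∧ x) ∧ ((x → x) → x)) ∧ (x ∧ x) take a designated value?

Yes

x ∧ x = B ∧ B = B
x → x = B → B = B  [¬B ∨ B]
(x → x) → x = B → B = B
(x ∧ x) ∧ ((x → x) → x) = B ∧ B = B
x ∧ x = B ∧ B = B
((x ∧ x) ∧ ((x → x) → x)) ∧ (x ∧ x) = B ∧ B = B
B ∈ {T, B}.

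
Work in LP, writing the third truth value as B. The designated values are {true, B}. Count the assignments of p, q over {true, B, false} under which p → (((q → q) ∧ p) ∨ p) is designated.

Of the 9 assignments, 9 give a value in {true, B}.

9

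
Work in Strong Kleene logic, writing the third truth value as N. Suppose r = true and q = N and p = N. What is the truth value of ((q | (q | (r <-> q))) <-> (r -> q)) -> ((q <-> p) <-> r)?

r <-> q = true <-> N = N
q | (r <-> q) = N | N = N
q | (q | (r <-> q)) = N | N = N
r -> q = true -> N = N
(q | (q | (r <-> q))) <-> (r -> q) = N <-> N = N
q <-> p = N <-> N = N
(q <-> p) <-> r = N <-> true = N
((q | (q | (r <-> q))) <-> (r -> q)) -> ((q <-> p) <-> r) = N -> N = N

N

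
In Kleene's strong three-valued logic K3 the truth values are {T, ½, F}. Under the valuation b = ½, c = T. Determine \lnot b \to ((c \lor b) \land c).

T

\lnot b = \lnot ½ = ½
c \lor b = T \lor ½ = T
(c \lor b) \land c = T \land T = T
\lnot b \to ((c \lor b) \land c) = ½ \to T = T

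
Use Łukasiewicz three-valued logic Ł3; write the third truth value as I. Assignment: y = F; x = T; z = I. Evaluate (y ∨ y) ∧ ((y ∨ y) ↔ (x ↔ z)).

F

y ∨ y = F ∨ F = F
y ∨ y = F ∨ F = F
x ↔ z = T ↔ I = I  [1 − |1−½|]
(y ∨ y) ↔ (x ↔ z) = F ↔ I = I
(y ∨ y) ∧ ((y ∨ y) ↔ (x ↔ z)) = F ∧ I = F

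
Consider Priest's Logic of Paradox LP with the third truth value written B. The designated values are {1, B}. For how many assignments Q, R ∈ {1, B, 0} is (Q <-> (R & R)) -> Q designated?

8

Of the 9 assignments, 8 give a value in {1, B}.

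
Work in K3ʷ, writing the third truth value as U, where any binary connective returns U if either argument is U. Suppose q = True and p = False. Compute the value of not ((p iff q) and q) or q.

True

p iff q = False iff True = False
(p iff q) and q = False and True = False
not ((p iff q) and q) = not False = True
not ((p iff q) and q) or q = True or True = True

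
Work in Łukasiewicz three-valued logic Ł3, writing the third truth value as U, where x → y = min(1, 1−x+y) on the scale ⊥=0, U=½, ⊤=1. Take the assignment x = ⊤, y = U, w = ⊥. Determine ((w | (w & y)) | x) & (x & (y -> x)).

w & y = ⊥ & U = ⊥
w | (w & y) = ⊥ | ⊥ = ⊥
(w | (w & y)) | x = ⊥ | ⊤ = ⊤
y -> x = U -> ⊤ = ⊤  [min(1, 1−½+1)]
x & (y -> x) = ⊤ & ⊤ = ⊤
((w | (w & y)) | x) & (x & (y -> x)) = ⊤ & ⊤ = ⊤

⊤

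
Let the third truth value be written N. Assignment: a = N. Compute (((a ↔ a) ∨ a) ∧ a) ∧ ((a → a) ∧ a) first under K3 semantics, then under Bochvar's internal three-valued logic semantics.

In K3: a ↔ a = N ↔ N = N
(a ↔ a) ∨ a = N ∨ N = N
((a ↔ a) ∨ a) ∧ a = N ∧ N = N
a → a = N → N = N
(a → a) ∧ a = N ∧ N = N
(((a ↔ a) ∨ a) ∧ a) ∧ ((a → a) ∧ a) = N ∧ N = N
In Bochvar's internal three-valued logic: a ↔ a = N ↔ N = N
(a ↔ a) ∨ a = N ∨ N = N
((a ↔ a) ∨ a) ∧ a = N ∧ N = N
a → a = N → N = N  [any arg is the third value ⇒ result is the third value]
(a → a) ∧ a = N ∧ N = N
(((a ↔ a) ∨ a) ∧ a) ∧ ((a → a) ∧ a) = N ∧ N = N

N; N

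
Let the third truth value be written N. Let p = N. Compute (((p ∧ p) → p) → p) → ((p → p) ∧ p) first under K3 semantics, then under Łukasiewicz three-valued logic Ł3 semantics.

In K3: p ∧ p = N ∧ N = N
(p ∧ p) → p = N → N = N  [¬N ∨ N]
((p ∧ p) → p) → p = N → N = N
p → p = N → N = N
(p → p) ∧ p = N ∧ N = N
(((p ∧ p) → p) → p) → ((p → p) ∧ p) = N → N = N
In Łukasiewicz three-valued logic Ł3: p ∧ p = N ∧ N = N
(p ∧ p) → p = N → N = ⊤
((p ∧ p) → p) → p = ⊤ → N = N
p → p = N → N = ⊤
(p → p) ∧ p = ⊤ ∧ N = N
(((p ∧ p) → p) → p) → ((p → p) ∧ p) = N → N = ⊤
They differ because K3 and Łukasiewicz three-valued logic Ł3 treat N differently under implication.

N; ⊤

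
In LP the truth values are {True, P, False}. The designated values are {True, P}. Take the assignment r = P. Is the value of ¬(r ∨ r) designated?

r ∨ r = P ∨ P = P
¬(r ∨ r) = ¬P = P
P ∈ {True, P}.

Yes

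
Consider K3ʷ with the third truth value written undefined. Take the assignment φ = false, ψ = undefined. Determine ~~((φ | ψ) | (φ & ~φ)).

φ | ψ = false | undefined = undefined
~φ = ~false = true
φ & ~φ = false & true = false
(φ | ψ) | (φ & ~φ) = undefined | false = undefined
~((φ | ψ) | (φ & ~φ)) = ~undefined = undefined
~~((φ | ψ) | (φ & ~φ)) = ~undefined = undefined

undefined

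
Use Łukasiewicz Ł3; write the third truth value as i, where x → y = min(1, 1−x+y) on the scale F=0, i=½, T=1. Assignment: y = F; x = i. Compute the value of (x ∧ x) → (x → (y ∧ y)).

x ∧ x = i ∧ i = i
y ∧ y = F ∧ F = F
x → (y ∧ y) = i → F = i  [min(1, 1−½+0)]
(x ∧ x) → (x → (y ∧ y)) = i → i = T

T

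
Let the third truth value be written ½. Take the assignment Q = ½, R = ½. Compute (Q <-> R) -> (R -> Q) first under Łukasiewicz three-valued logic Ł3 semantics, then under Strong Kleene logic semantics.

True; ½

In Łukasiewicz three-valued logic Ł3: Q <-> R = ½ <-> ½ = True
R -> Q = ½ -> ½ = True
(Q <-> R) -> (R -> Q) = True -> True = True
In Strong Kleene logic: Q <-> R = ½ <-> ½ = ½
R -> Q = ½ -> ½ = ½
(Q <-> R) -> (R -> Q) = ½ -> ½ = ½
They differ because Łukasiewicz three-valued logic Ł3 and Strong Kleene logic treat ½ differently under implication.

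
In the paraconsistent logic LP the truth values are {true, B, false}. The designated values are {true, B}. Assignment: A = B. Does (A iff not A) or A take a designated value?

not A = not B = B
A iff not A = B iff B = B
(A iff not A) or A = B or B = B
B ∈ {true, B}.

Yes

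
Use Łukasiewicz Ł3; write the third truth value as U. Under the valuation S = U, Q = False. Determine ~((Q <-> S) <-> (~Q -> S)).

False

Q <-> S = False <-> U = U  [1 − |0−½|]
~Q = ~False = True
~Q -> S = True -> U = U
(Q <-> S) <-> (~Q -> S) = U <-> U = True
~((Q <-> S) <-> (~Q -> S)) = ~True = False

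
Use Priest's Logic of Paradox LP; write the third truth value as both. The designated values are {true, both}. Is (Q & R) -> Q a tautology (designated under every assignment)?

Every assignment of Q, R over {true, both, false} gives a value in {true, both}.
In particular, with Q=both, R=both: (Q & R) -> Q = both.

Yes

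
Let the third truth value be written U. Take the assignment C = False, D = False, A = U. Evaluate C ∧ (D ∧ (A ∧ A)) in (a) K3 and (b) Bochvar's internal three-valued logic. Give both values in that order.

False; U

In K3: A ∧ A = U ∧ U = U
D ∧ (A ∧ A) = False ∧ U = False
C ∧ (D ∧ (A ∧ A)) = False ∧ False = False
In Bochvar's internal three-valued logic: A ∧ A = U ∧ U = U
D ∧ (A ∧ A) = False ∧ U = U
C ∧ (D ∧ (A ∧ A)) = False ∧ U = U
They differ because K3 and Bochvar's internal three-valued logic treat U differently under the binary connectives.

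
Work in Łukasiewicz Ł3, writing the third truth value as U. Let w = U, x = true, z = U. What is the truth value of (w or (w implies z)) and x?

w implies z = U implies U = true  [min(1, 1−½+½)]
w or (w implies z) = U or true = true
(w or (w implies z)) and x = true and true = true

true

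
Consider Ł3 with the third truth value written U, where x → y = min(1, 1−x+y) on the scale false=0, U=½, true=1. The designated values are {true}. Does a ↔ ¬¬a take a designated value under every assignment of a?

Yes

Every assignment of a over {true, U, false} gives a value in {true}.
In particular, with a=U: a ↔ ¬¬a = true.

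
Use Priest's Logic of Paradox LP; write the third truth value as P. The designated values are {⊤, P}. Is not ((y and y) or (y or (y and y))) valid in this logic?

Countermodel: y=⊤ gives ⊥, which is not designated.

No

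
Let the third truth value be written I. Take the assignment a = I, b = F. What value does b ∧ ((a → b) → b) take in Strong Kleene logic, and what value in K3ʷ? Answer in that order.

F; I

In Strong Kleene logic: a → b = I → F = I  [¬I ∨ F]
(a → b) → b = I → F = I
b ∧ ((a → b) → b) = F ∧ I = F
In K3ʷ: a → b = I → F = I
(a → b) → b = I → F = I
b ∧ ((a → b) → b) = F ∧ I = I
They differ because Strong Kleene logic and K3ʷ treat I differently under the binary connectives.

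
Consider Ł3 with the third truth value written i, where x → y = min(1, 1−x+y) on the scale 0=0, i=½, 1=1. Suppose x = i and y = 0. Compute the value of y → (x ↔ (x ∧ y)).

1

x ∧ y = i ∧ 0 = 0
x ↔ (x ∧ y) = i ↔ 0 = i  [1 − |½−0|]
y → (x ↔ (x ∧ y)) = 0 → i = 1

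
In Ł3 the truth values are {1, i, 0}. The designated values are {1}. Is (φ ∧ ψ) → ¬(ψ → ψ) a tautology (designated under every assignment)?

Countermodel: φ=1, ψ=1 gives 0, which is not designated.

No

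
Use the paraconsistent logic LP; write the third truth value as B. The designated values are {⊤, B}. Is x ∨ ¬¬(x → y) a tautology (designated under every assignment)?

Yes

Every assignment of x, y over {⊤, B, ⊥} gives a value in {⊤, B}.
In particular, with x=B, y=B: x ∨ ¬¬(x → y) = B.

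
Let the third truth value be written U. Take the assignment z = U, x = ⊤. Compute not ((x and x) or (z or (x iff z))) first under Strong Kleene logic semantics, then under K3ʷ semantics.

In Strong Kleene logic: x and x = ⊤ and ⊤ = ⊤
x iff z = ⊤ iff U = U
z or (x iff z) = U or U = U
(x and x) or (z or (x iff z)) = ⊤ or U = ⊤
not ((x and x) or (z or (x iff z))) = not ⊤ = ⊥
In K3ʷ: x and x = ⊤ and ⊤ = ⊤
x iff z = ⊤ iff U = U
z or (x iff z) = U or U = U
(x and x) or (z or (x iff z)) = ⊤ or U = U
not ((x and x) or (z or (x iff z))) = not U = U
They differ because Strong Kleene logic and K3ʷ treat U differently under the binary connectives.

⊥; U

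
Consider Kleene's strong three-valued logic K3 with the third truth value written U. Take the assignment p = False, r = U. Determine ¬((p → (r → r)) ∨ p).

r → r = U → U = U  [¬U ∨ U]
p → (r → r) = False → U = True
(p → (r → r)) ∨ p = True ∨ False = True
¬((p → (r → r)) ∨ p) = ¬True = False

False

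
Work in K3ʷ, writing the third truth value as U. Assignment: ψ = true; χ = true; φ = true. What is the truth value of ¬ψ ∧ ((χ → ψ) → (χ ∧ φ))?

false

¬ψ = ¬true = false
χ → ψ = true → true = true
χ ∧ φ = true ∧ true = true
(χ → ψ) → (χ ∧ φ) = true → true = true
¬ψ ∧ ((χ → ψ) → (χ ∧ φ)) = false ∧ true = false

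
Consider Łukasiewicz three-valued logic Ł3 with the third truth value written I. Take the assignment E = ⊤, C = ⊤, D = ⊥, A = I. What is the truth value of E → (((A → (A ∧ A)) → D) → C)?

⊤

A ∧ A = I ∧ I = I
A → (A ∧ A) = I → I = ⊤  [min(1, 1−½+½)]
(A → (A ∧ A)) → D = ⊤ → ⊥ = ⊥
((A → (A ∧ A)) → D) → C = ⊥ → ⊤ = ⊤
E → (((A → (A ∧ A)) → D) → C) = ⊤ → ⊤ = ⊤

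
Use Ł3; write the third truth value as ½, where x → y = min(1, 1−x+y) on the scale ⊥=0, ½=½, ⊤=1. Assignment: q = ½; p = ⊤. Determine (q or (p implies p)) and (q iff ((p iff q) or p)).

½

p implies p = ⊤ implies ⊤ = ⊤
q or (p implies p) = ½ or ⊤ = ⊤
p iff q = ⊤ iff ½ = ½  [1 − |1−½|]
(p iff q) or p = ½ or ⊤ = ⊤
q iff ((p iff q) or p) = ½ iff ⊤ = ½
(q or (p implies p)) and (q iff ((p iff q) or p)) = ⊤ and ½ = ½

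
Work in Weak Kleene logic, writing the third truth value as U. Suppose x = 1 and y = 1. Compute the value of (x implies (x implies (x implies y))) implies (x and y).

x implies y = 1 implies 1 = 1
x implies (x implies y) = 1 implies 1 = 1
x implies (x implies (x implies y)) = 1 implies 1 = 1
x and y = 1 and 1 = 1
(x implies (x implies (x implies y))) implies (x and y) = 1 implies 1 = 1

1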